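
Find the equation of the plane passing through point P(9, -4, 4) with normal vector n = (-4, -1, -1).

The plane through P with normal n = (a, b, c) satisfies n·(r - P) = 0,
i.e. ax + by + cz = a·x₀ + b·y₀ + c·z₀.
d = (-4)·9 + (-1)·(-4) + (-1)·4
  = -36 + 4 - 4
  = -36
Equation: -4x - y - z = -36

-4x - y - z = -36


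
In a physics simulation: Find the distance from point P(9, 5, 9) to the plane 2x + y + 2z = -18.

distance = |a·x₀ + b·y₀ + c·z₀ - d| / √(a² + b² + c²)
  = |2·9 + 1·5 + 2·9 - (-18)| / √(2² + 1² + 2²)
  = |18 + 5 + 18 + 18| / √(4 + 1 + 4)
  = |59| / √9
  = 59 / 3
  ≈ 19.67

19.67


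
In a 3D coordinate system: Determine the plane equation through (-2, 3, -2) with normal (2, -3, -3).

The plane through P with normal n = (a, b, c) satisfies n·(r - P) = 0,
i.e. ax + by + cz = a·x₀ + b·y₀ + c·z₀.
d = 2·(-2) + (-3)·3 + (-3)·(-2)
  = -4 - 9 + 6
  = -7
Equation: 2x - 3y - 3z = -7

2x - 3y - 3z = -7


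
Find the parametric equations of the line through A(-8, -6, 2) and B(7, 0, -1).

Direction vector d = B - A = (7 + 8, 0 + 6, -1 - 2) = (15, 6, -3)
Parametric form r = A + t·d:
x = -8 + 15t, y = -6 + 6t, z = 2 - 3t

x = -8 + 15t, y = -6 + 6t, z = 2 - 3t


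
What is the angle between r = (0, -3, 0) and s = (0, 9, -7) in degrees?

r·s = 0·0 + (-3)·9 + 0·(-7) = 0 - 27 + 0 = -27
|r| = √(0² + (-3)² + 0²) = √9 ≈ 3
|s| = √(0² + 9² + (-7)²) = √130 ≈ 11.4
cos θ = (r·s)/(|r||s|) = -27/(3·11.4) ≈ -0.7894
θ = arccos(-0.7894) ≈ 142.1°

142.1°


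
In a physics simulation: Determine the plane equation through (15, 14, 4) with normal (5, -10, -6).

The plane through P with normal n = (a, b, c) satisfies n·(r - P) = 0,
i.e. ax + by + cz = a·x₀ + b·y₀ + c·z₀.
d = 5·15 + (-10)·14 + (-6)·4
  = 75 - 140 - 24
  = -89
Equation: 5x - 10y - 6z = -89

5x - 10y - 6z = -89


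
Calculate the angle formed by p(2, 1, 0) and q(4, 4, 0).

p·q = 2·4 + 1·4 + 0·0 = 8 + 4 + 0 = 12
|p| = √(2² + 1² + 0²) = √5 ≈ 2.236
|q| = √(4² + 4² + 0²) = √32 ≈ 5.657
cos θ = (p·q)/(|p||q|) = 12/(2.236·5.657) ≈ 0.9487
θ = arccos(0.9487) ≈ 18.43°

18.43°


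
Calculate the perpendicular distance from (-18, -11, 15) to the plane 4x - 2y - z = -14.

distance = |a·x₀ + b·y₀ + c·z₀ - d| / √(a² + b² + c²)
  = |4·(-18) + (-2)·(-11) + (-1)·15 - (-14)| / √(4² + (-2)² + (-1)²)
  = |-72 + 22 - 15 + 14| / √(16 + 4 + 1)
  = |-51| / √21
  = 51 / 4.583
  ≈ 11.13

11.13


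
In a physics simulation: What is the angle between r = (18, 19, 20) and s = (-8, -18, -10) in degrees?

r·s = 18·(-8) + 19·(-18) + 20·(-10) = -144 - 342 - 200 = -686
|r| = √(18² + 19² + 20²) = √1085 ≈ 32.94
|s| = √((-8)² + (-18)² + (-10)²) = √488 ≈ 22.09
cos θ = (r·s)/(|r||s|) = -686/(32.94·22.09) ≈ -0.9428
θ = arccos(-0.9428) ≈ 160.5°

160.5°


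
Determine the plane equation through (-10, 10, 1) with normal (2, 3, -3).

The plane through P with normal n = (a, b, c) satisfies n·(r - P) = 0,
i.e. ax + by + cz = a·x₀ + b·y₀ + c·z₀.
d = 2·(-10) + 3·10 + (-3)·1
  = -20 + 30 - 3
  = 7
Equation: 2x + 3y - 3z = 7

2x + 3y - 3z = 7


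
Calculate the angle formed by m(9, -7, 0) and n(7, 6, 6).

m·n = 9·7 + (-7)·6 + 0·6 = 63 - 42 + 0 = 21
|m| = √(9² + (-7)² + 0²) = √130 ≈ 11.4
|n| = √(7² + 6² + 6²) = √121 ≈ 11
cos θ = (m·n)/(|m||n|) = 21/(11.4·11) ≈ 0.1674
θ = arccos(0.1674) ≈ 80.36°

80.36°


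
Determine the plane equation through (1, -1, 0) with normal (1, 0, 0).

The plane through P with normal n = (a, b, c) satisfies n·(r - P) = 0,
i.e. ax + by + cz = a·x₀ + b·y₀ + c·z₀.
d = 1·1 + 0·(-1) + 0·0
  = 1 + 0 + 0
  = 1
Equation: x = 1

x = 1


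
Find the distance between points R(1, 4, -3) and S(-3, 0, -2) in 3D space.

d = √[(x₂-x₁)² + (y₂-y₁)² + (z₂-z₁)²]
  = √[(-4)² + (-4)² + 1²]
  = √[16 + 16 + 1]
  = √33
  ≈ 5.745

5.745


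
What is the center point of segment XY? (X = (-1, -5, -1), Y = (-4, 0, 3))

M = ((x₁+x₂)/2, (y₁+y₂)/2, (z₁+z₂)/2)
  = ((-1 - 4)/2, (-5 + 0)/2, (-1 + 3)/2)
  = (-5/2, -5/2, 2/2)
  = (-2.5, -2.5, 1)

(-2.5, -2.5, 1)


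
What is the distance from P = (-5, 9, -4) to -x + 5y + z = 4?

distance = |a·x₀ + b·y₀ + c·z₀ - d| / √(a² + b² + c²)
  = |(-1)·(-5) + 5·9 + 1·(-4) - 4| / √((-1)² + 5² + 1²)
  = |5 + 45 - 4 - 4| / √(1 + 25 + 1)
  = |42| / √27
  = 42 / 5.196
  ≈ 8.083

8.083


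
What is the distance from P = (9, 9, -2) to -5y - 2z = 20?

distance = |a·x₀ + b·y₀ + c·z₀ - d| / √(a² + b² + c²)
  = |0·9 + (-5)·9 + (-2)·(-2) - 20| / √(0² + (-5)² + (-2)²)
  = |0 - 45 + 4 - 20| / √(0 + 25 + 4)
  = |-61| / √29
  = 61 / 5.385
  ≈ 11.33

11.33


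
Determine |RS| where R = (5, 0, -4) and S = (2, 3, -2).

d = √[(x₂-x₁)² + (y₂-y₁)² + (z₂-z₁)²]
  = √[(-3)² + 3² + 2²]
  = √[9 + 9 + 4]
  = √22
  ≈ 4.69

4.69


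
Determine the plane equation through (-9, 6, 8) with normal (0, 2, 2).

The plane through P with normal n = (a, b, c) satisfies n·(r - P) = 0,
i.e. ax + by + cz = a·x₀ + b·y₀ + c·z₀.
d = 0·(-9) + 2·6 + 2·8
  = 0 + 12 + 16
  = 28
Equation: 2y + 2z = 28

2y + 2z = 28


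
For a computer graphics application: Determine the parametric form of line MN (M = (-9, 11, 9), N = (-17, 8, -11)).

Direction vector d = N - M = (-17 + 9, 8 - 11, -11 - 9) = (-8, -3, -20)
Parametric form r = M + t·d:
x = -9 - 8t, y = 11 - 3t, z = 9 - 20t

x = -9 - 8t, y = 11 - 3t, z = 9 - 20t


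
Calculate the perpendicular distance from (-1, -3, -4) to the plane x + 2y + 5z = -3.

distance = |a·x₀ + b·y₀ + c·z₀ - d| / √(a² + b² + c²)
  = |1·(-1) + 2·(-3) + 5·(-4) - (-3)| / √(1² + 2² + 5²)
  = |-1 - 6 - 20 + 3| / √(1 + 4 + 25)
  = |-24| / √30
  = 24 / 5.477
  ≈ 4.382

4.382


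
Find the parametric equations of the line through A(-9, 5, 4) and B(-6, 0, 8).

Direction vector d = B - A = (-6 + 9, 0 - 5, 8 - 4) = (3, -5, 4)
Parametric form r = A + t·d:
x = -9 + 3t, y = 5 - 5t, z = 4 + 4t

x = -9 + 3t, y = 5 - 5t, z = 4 + 4t


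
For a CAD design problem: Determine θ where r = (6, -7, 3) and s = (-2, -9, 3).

r·s = 6·(-2) + (-7)·(-9) + 3·3 = -12 + 63 + 9 = 60
|r| = √(6² + (-7)² + 3²) = √94 ≈ 9.695
|s| = √((-2)² + (-9)² + 3²) = √94 ≈ 9.695
cos θ = (r·s)/(|r||s|) = 60/(9.695·9.695) ≈ 0.6383
θ = arccos(0.6383) ≈ 50.33°

50.33°


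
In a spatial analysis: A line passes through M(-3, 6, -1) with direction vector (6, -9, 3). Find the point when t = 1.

P(t) = M + t·d
  = (-3 + 6·1, 6 + (-9)·1, -1 + 3·1)
  = (-3 + 6, 6 - 9, -1 + 3)
  = (3, -3, 2)

(3, -3, 2)


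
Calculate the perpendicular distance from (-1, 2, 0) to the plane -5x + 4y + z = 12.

distance = |a·x₀ + b·y₀ + c·z₀ - d| / √(a² + b² + c²)
  = |(-5)·(-1) + 4·2 + 1·0 - 12| / √((-5)² + 4² + 1²)
  = |5 + 8 + 0 - 12| / √(25 + 16 + 1)
  = |1| / √42
  = 1 / 6.481
  ≈ 0.1543

0.1543


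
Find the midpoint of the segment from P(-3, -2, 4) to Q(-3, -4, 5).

M = ((x₁+x₂)/2, (y₁+y₂)/2, (z₁+z₂)/2)
  = ((-3 - 3)/2, (-2 - 4)/2, (4 + 5)/2)
  = (-6/2, -6/2, 9/2)
  = (-3, -3, 4.5)

(-3, -3, 4.5)


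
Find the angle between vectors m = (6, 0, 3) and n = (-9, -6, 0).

m·n = 6·(-9) + 0·(-6) + 3·0 = -54 + 0 + 0 = -54
|m| = √(6² + 0² + 3²) = √45 ≈ 6.708
|n| = √((-9)² + (-6)² + 0²) = √117 ≈ 10.82
cos θ = (m·n)/(|m||n|) = -54/(6.708·10.82) ≈ -0.7442
θ = arccos(-0.7442) ≈ 138.1°

138.1°


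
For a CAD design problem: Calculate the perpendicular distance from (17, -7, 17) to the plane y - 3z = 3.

distance = |a·x₀ + b·y₀ + c·z₀ - d| / √(a² + b² + c²)
  = |0·17 + 1·(-7) + (-3)·17 - 3| / √(0² + 1² + (-3)²)
  = |0 - 7 - 51 - 3| / √(0 + 1 + 9)
  = |-61| / √10
  = 61 / 3.162
  ≈ 19.29

19.29


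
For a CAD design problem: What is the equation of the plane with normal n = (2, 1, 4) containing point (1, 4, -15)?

The plane through P with normal n = (a, b, c) satisfies n·(r - P) = 0,
i.e. ax + by + cz = a·x₀ + b·y₀ + c·z₀.
d = 2·1 + 1·4 + 4·(-15)
  = 2 + 4 - 60
  = -54
Equation: 2x + y + 4z = -54

2x + y + 4z = -54


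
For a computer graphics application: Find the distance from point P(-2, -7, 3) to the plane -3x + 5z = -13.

distance = |a·x₀ + b·y₀ + c·z₀ - d| / √(a² + b² + c²)
  = |(-3)·(-2) + 0·(-7) + 5·3 - (-13)| / √((-3)² + 0² + 5²)
  = |6 + 0 + 15 + 13| / √(9 + 0 + 25)
  = |34| / √34
  = 34 / 5.831
  ≈ 5.831

5.831


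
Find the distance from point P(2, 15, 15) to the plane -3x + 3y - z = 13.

distance = |a·x₀ + b·y₀ + c·z₀ - d| / √(a² + b² + c²)
  = |(-3)·2 + 3·15 + (-1)·15 - 13| / √((-3)² + 3² + (-1)²)
  = |-6 + 45 - 15 - 13| / √(9 + 9 + 1)
  = |11| / √19
  = 11 / 4.359
  ≈ 2.524

2.524


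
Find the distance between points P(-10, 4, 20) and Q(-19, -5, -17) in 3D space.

d = √[(x₂-x₁)² + (y₂-y₁)² + (z₂-z₁)²]
  = √[(-9)² + (-9)² + (-37)²]
  = √[81 + 81 + 1369]
  = √1531
  ≈ 39.13

39.13


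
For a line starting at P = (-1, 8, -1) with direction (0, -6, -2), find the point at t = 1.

P(t) = P + t·d
  = (-1 + 0·1, 8 + (-6)·1, -1 + (-2)·1)
  = (-1 + 0, 8 - 6, -1 - 2)
  = (-1, 2, -3)

(-1, 2, -3)


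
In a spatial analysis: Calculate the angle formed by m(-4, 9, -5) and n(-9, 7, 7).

m·n = (-4)·(-9) + 9·7 + (-5)·7 = 36 + 63 - 35 = 64
|m| = √((-4)² + 9² + (-5)²) = √122 ≈ 11.05
|n| = √((-9)² + 7² + 7²) = √179 ≈ 13.38
cos θ = (m·n)/(|m||n|) = 64/(11.05·13.38) ≈ 0.4331
θ = arccos(0.4331) ≈ 64.34°

64.34°


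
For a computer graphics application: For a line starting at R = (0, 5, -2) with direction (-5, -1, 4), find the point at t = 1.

P(t) = R + t·d
  = (0 + (-5)·1, 5 + (-1)·1, -2 + 4·1)
  = (0 - 5, 5 - 1, -2 + 4)
  = (-5, 4, 2)

(-5, 4, 2)


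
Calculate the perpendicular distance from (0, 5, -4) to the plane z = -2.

distance = |a·x₀ + b·y₀ + c·z₀ - d| / √(a² + b² + c²)
  = |0·0 + 0·5 + 1·(-4) - (-2)| / √(0² + 0² + 1²)
  = |0 + 0 - 4 + 2| / √(0 + 0 + 1)
  = |-2| / √1
  = 2 / 1
  ≈ 2

2


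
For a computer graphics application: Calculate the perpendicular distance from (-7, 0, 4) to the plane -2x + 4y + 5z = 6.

distance = |a·x₀ + b·y₀ + c·z₀ - d| / √(a² + b² + c²)
  = |(-2)·(-7) + 4·0 + 5·4 - 6| / √((-2)² + 4² + 5²)
  = |14 + 0 + 20 - 6| / √(4 + 16 + 25)
  = |28| / √45
  = 28 / 6.708
  ≈ 4.174

4.174


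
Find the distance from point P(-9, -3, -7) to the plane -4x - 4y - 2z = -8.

distance = |a·x₀ + b·y₀ + c·z₀ - d| / √(a² + b² + c²)
  = |(-4)·(-9) + (-4)·(-3) + (-2)·(-7) - (-8)| / √((-4)² + (-4)² + (-2)²)
  = |36 + 12 + 14 + 8| / √(16 + 16 + 4)
  = |70| / √36
  = 70 / 6
  ≈ 11.67

11.67


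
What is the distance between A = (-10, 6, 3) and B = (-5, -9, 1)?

d = √[(x₂-x₁)² + (y₂-y₁)² + (z₂-z₁)²]
  = √[5² + (-15)² + (-2)²]
  = √[25 + 225 + 4]
  = √254
  ≈ 15.94

15.94


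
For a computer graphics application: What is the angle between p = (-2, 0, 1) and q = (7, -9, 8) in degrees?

p·q = (-2)·7 + 0·(-9) + 1·8 = -14 + 0 + 8 = -6
|p| = √((-2)² + 0² + 1²) = √5 ≈ 2.236
|q| = √(7² + (-9)² + 8²) = √194 ≈ 13.93
cos θ = (p·q)/(|p||q|) = -6/(2.236·13.93) ≈ -0.1926
θ = arccos(-0.1926) ≈ 101.1°

101.1°


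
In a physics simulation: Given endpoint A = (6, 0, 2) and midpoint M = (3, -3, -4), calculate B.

B = 2M - A
  = (2·3 - 6, 2·(-3) - 0, 2·(-4) - 2)
  = (6 - 6, -6 + 0, -8 - 2)
  = (0, -6, -10)

(0, -6, -10)


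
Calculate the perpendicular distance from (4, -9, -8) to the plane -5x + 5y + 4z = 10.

distance = |a·x₀ + b·y₀ + c·z₀ - d| / √(a² + b² + c²)
  = |(-5)·4 + 5·(-9) + 4·(-8) - 10| / √((-5)² + 5² + 4²)
  = |-20 - 45 - 32 - 10| / √(25 + 25 + 16)
  = |-107| / √66
  = 107 / 8.124
  ≈ 13.17

13.17


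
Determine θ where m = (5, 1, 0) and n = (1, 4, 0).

m·n = 5·1 + 1·4 + 0·0 = 5 + 4 + 0 = 9
|m| = √(5² + 1² + 0²) = √26 ≈ 5.099
|n| = √(1² + 4² + 0²) = √17 ≈ 4.123
cos θ = (m·n)/(|m||n|) = 9/(5.099·4.123) ≈ 0.4281
θ = arccos(0.4281) ≈ 64.65°

64.65°


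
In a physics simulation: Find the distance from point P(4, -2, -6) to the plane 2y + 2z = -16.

distance = |a·x₀ + b·y₀ + c·z₀ - d| / √(a² + b² + c²)
  = |0·4 + 2·(-2) + 2·(-6) - (-16)| / √(0² + 2² + 2²)
  = |0 - 4 - 12 + 16| / √(0 + 4 + 4)
  = |0| / √8
  = 0 / 2.828
  ≈ 0

0


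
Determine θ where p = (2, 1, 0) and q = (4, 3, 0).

p·q = 2·4 + 1·3 + 0·0 = 8 + 3 + 0 = 11
|p| = √(2² + 1² + 0²) = √5 ≈ 2.236
|q| = √(4² + 3² + 0²) = √25 ≈ 5
cos θ = (p·q)/(|p||q|) = 11/(2.236·5) ≈ 0.9839
θ = arccos(0.9839) ≈ 10.3°

10.3°


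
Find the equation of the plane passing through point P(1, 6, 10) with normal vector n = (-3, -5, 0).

The plane through P with normal n = (a, b, c) satisfies n·(r - P) = 0,
i.e. ax + by + cz = a·x₀ + b·y₀ + c·z₀.
d = (-3)·1 + (-5)·6 + 0·10
  = -3 - 30 + 0
  = -33
Equation: -3x - 5y = -33

-3x - 5y = -33


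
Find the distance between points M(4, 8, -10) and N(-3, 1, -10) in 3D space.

d = √[(x₂-x₁)² + (y₂-y₁)² + (z₂-z₁)²]
  = √[(-7)² + (-7)² + 0²]
  = √[49 + 49 + 0]
  = √98
  ≈ 9.899

9.899


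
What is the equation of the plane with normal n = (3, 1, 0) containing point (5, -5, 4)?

The plane through P with normal n = (a, b, c) satisfies n·(r - P) = 0,
i.e. ax + by + cz = a·x₀ + b·y₀ + c·z₀.
d = 3·5 + 1·(-5) + 0·4
  = 15 - 5 + 0
  = 10
Equation: 3x + y = 10

3x + y = 10


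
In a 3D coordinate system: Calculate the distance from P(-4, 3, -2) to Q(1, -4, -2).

d = √[(x₂-x₁)² + (y₂-y₁)² + (z₂-z₁)²]
  = √[5² + (-7)² + 0²]
  = √[25 + 49 + 0]
  = √74
  ≈ 8.602

8.602


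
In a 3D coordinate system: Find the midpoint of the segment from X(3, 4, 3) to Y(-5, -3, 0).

M = ((x₁+x₂)/2, (y₁+y₂)/2, (z₁+z₂)/2)
  = ((3 - 5)/2, (4 - 3)/2, (3 + 0)/2)
  = (-2/2, 1/2, 3/2)
  = (-1, 0.5, 1.5)

(-1, 0.5, 1.5)


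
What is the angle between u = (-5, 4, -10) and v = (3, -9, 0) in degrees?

u·v = (-5)·3 + 4·(-9) + (-10)·0 = -15 - 36 + 0 = -51
|u| = √((-5)² + 4² + (-10)²) = √141 ≈ 11.87
|v| = √(3² + (-9)² + 0²) = √90 ≈ 9.487
cos θ = (u·v)/(|u||v|) = -51/(11.87·9.487) ≈ -0.4527
θ = arccos(-0.4527) ≈ 116.9°

116.9°


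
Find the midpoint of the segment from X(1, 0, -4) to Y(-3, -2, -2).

M = ((x₁+x₂)/2, (y₁+y₂)/2, (z₁+z₂)/2)
  = ((1 - 3)/2, (0 - 2)/2, (-4 - 2)/2)
  = (-2/2, -2/2, -6/2)
  = (-1, -1, -3)

(-1, -1, -3)


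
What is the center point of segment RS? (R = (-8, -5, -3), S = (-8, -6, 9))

M = ((x₁+x₂)/2, (y₁+y₂)/2, (z₁+z₂)/2)
  = ((-8 - 8)/2, (-5 - 6)/2, (-3 + 9)/2)
  = (-16/2, -11/2, 6/2)
  = (-8, -5.5, 3)

(-8, -5.5, 3)


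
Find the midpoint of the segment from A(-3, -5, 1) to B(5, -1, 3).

M = ((x₁+x₂)/2, (y₁+y₂)/2, (z₁+z₂)/2)
  = ((-3 + 5)/2, (-5 - 1)/2, (1 + 3)/2)
  = (2/2, -6/2, 4/2)
  = (1, -3, 2)

(1, -3, 2)


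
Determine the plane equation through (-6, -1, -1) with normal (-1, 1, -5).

The plane through P with normal n = (a, b, c) satisfies n·(r - P) = 0,
i.e. ax + by + cz = a·x₀ + b·y₀ + c·z₀.
d = (-1)·(-6) + 1·(-1) + (-5)·(-1)
  = 6 - 1 + 5
  = 10
Equation: -x + y - 5z = 10

-x + y - 5z = 10


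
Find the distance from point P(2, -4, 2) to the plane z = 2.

distance = |a·x₀ + b·y₀ + c·z₀ - d| / √(a² + b² + c²)
  = |0·2 + 0·(-4) + 1·2 - 2| / √(0² + 0² + 1²)
  = |0 + 0 + 2 - 2| / √(0 + 0 + 1)
  = |0| / √1
  = 0 / 1
  ≈ 0

0


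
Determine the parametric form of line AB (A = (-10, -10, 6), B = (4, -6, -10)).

Direction vector d = B - A = (4 + 10, -6 + 10, -10 - 6) = (14, 4, -16)
Parametric form r = A + t·d:
x = -10 + 14t, y = -10 + 4t, z = 6 - 16t

x = -10 + 14t, y = -10 + 4t, z = 6 - 16t


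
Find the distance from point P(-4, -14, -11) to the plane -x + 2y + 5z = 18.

distance = |a·x₀ + b·y₀ + c·z₀ - d| / √(a² + b² + c²)
  = |(-1)·(-4) + 2·(-14) + 5·(-11) - 18| / √((-1)² + 2² + 5²)
  = |4 - 28 - 55 - 18| / √(1 + 4 + 25)
  = |-97| / √30
  = 97 / 5.477
  ≈ 17.71

17.71


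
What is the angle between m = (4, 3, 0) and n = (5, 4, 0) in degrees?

m·n = 4·5 + 3·4 + 0·0 = 20 + 12 + 0 = 32
|m| = √(4² + 3² + 0²) = √25 ≈ 5
|n| = √(5² + 4² + 0²) = √41 ≈ 6.403
cos θ = (m·n)/(|m||n|) = 32/(5·6.403) ≈ 0.9995
θ = arccos(0.9995) ≈ 1.79°

1.79°


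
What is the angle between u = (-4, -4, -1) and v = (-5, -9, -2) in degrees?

u·v = (-4)·(-5) + (-4)·(-9) + (-1)·(-2) = 20 + 36 + 2 = 58
|u| = √((-4)² + (-4)² + (-1)²) = √33 ≈ 5.745
|v| = √((-5)² + (-9)² + (-2)²) = √110 ≈ 10.49
cos θ = (u·v)/(|u||v|) = 58/(5.745·10.49) ≈ 0.9627
θ = arccos(0.9627) ≈ 15.71°

15.71°


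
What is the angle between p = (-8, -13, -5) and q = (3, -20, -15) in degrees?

p·q = (-8)·3 + (-13)·(-20) + (-5)·(-15) = -24 + 260 + 75 = 311
|p| = √((-8)² + (-13)² + (-5)²) = √258 ≈ 16.06
|q| = √(3² + (-20)² + (-15)²) = √634 ≈ 25.18
cos θ = (p·q)/(|p||q|) = 311/(16.06·25.18) ≈ 0.769
θ = arccos(0.769) ≈ 39.74°

39.74°


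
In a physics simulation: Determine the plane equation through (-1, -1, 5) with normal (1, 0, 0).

The plane through P with normal n = (a, b, c) satisfies n·(r - P) = 0,
i.e. ax + by + cz = a·x₀ + b·y₀ + c·z₀.
d = 1·(-1) + 0·(-1) + 0·5
  = -1 + 0 + 0
  = -1
Equation: x = -1

x = -1


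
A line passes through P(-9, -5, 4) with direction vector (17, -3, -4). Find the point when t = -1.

P(t) = P + t·d
  = (-9 + 17·(-1), -5 + (-3)·(-1), 4 + (-4)·(-1))
  = (-9 - 17, -5 + 3, 4 + 4)
  = (-26, -2, 8)

(-26, -2, 8)


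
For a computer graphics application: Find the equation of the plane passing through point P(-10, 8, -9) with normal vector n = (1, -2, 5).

The plane through P with normal n = (a, b, c) satisfies n·(r - P) = 0,
i.e. ax + by + cz = a·x₀ + b·y₀ + c·z₀.
d = 1·(-10) + (-2)·8 + 5·(-9)
  = -10 - 16 - 45
  = -71
Equation: x - 2y + 5z = -71

x - 2y + 5z = -71


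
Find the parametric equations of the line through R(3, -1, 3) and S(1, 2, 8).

Direction vector d = S - R = (1 - 3, 2 + 1, 8 - 3) = (-2, 3, 5)
Parametric form r = R + t·d:
x = 3 - 2t, y = -1 + 3t, z = 3 + 5t

x = 3 - 2t, y = -1 + 3t, z = 3 + 5t


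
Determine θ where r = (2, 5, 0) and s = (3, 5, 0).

r·s = 2·3 + 5·5 + 0·0 = 6 + 25 + 0 = 31
|r| = √(2² + 5² + 0²) = √29 ≈ 5.385
|s| = √(3² + 5² + 0²) = √34 ≈ 5.831
cos θ = (r·s)/(|r||s|) = 31/(5.385·5.831) ≈ 0.9872
θ = arccos(0.9872) ≈ 9.162°

9.162°


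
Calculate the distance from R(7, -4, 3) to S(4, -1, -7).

d = √[(x₂-x₁)² + (y₂-y₁)² + (z₂-z₁)²]
  = √[(-3)² + 3² + (-10)²]
  = √[9 + 9 + 100]
  = √118
  ≈ 10.86

10.86


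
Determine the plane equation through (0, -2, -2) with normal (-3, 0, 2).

The plane through P with normal n = (a, b, c) satisfies n·(r - P) = 0,
i.e. ax + by + cz = a·x₀ + b·y₀ + c·z₀.
d = (-3)·0 + 0·(-2) + 2·(-2)
  = 0 + 0 - 4
  = -4
Equation: -3x + 2z = -4

-3x + 2z = -4


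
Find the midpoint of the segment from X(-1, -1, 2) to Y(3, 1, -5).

M = ((x₁+x₂)/2, (y₁+y₂)/2, (z₁+z₂)/2)
  = ((-1 + 3)/2, (-1 + 1)/2, (2 - 5)/2)
  = (2/2, 0/2, -3/2)
  = (1, 0, -1.5)

(1, 0, -1.5)


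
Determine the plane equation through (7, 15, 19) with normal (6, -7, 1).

The plane through P with normal n = (a, b, c) satisfies n·(r - P) = 0,
i.e. ax + by + cz = a·x₀ + b·y₀ + c·z₀.
d = 6·7 + (-7)·15 + 1·19
  = 42 - 105 + 19
  = -44
Equation: 6x - 7y + z = -44

6x - 7y + z = -44


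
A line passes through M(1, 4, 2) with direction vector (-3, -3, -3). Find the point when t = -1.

P(t) = M + t·d
  = (1 + (-3)·(-1), 4 + (-3)·(-1), 2 + (-3)·(-1))
  = (1 + 3, 4 + 3, 2 + 3)
  = (4, 7, 5)

(4, 7, 5)


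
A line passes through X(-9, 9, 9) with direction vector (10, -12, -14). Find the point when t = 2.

P(t) = X + t·d
  = (-9 + 10·2, 9 + (-12)·2, 9 + (-14)·2)
  = (-9 + 20, 9 - 24, 9 - 28)
  = (11, -15, -19)

(11, -15, -19)


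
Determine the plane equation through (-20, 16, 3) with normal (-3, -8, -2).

The plane through P with normal n = (a, b, c) satisfies n·(r - P) = 0,
i.e. ax + by + cz = a·x₀ + b·y₀ + c·z₀.
d = (-3)·(-20) + (-8)·16 + (-2)·3
  = 60 - 128 - 6
  = -74
Equation: -3x - 8y - 2z = -74

-3x - 8y - 2z = -74


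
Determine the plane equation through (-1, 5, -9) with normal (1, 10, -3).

The plane through P with normal n = (a, b, c) satisfies n·(r - P) = 0,
i.e. ax + by + cz = a·x₀ + b·y₀ + c·z₀.
d = 1·(-1) + 10·5 + (-3)·(-9)
  = -1 + 50 + 27
  = 76
Equation: x + 10y - 3z = 76

x + 10y - 3z = 76


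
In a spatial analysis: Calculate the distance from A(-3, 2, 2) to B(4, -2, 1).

d = √[(x₂-x₁)² + (y₂-y₁)² + (z₂-z₁)²]
  = √[7² + (-4)² + (-1)²]
  = √[49 + 16 + 1]
  = √66
  ≈ 8.124

8.124


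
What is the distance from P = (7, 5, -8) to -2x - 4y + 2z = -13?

distance = |a·x₀ + b·y₀ + c·z₀ - d| / √(a² + b² + c²)
  = |(-2)·7 + (-4)·5 + 2·(-8) - (-13)| / √((-2)² + (-4)² + 2²)
  = |-14 - 20 - 16 + 13| / √(4 + 16 + 4)
  = |-37| / √24
  = 37 / 4.899
  ≈ 7.553

7.553


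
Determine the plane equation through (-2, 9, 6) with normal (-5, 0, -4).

The plane through P with normal n = (a, b, c) satisfies n·(r - P) = 0,
i.e. ax + by + cz = a·x₀ + b·y₀ + c·z₀.
d = (-5)·(-2) + 0·9 + (-4)·6
  = 10 + 0 - 24
  = -14
Equation: -5x - 4z = -14

-5x - 4z = -14


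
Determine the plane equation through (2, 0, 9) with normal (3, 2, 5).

The plane through P with normal n = (a, b, c) satisfies n·(r - P) = 0,
i.e. ax + by + cz = a·x₀ + b·y₀ + c·z₀.
d = 3·2 + 2·0 + 5·9
  = 6 + 0 + 45
  = 51
Equation: 3x + 2y + 5z = 51

3x + 2y + 5z = 51


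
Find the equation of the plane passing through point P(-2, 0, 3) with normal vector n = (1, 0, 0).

The plane through P with normal n = (a, b, c) satisfies n·(r - P) = 0,
i.e. ax + by + cz = a·x₀ + b·y₀ + c·z₀.
d = 1·(-2) + 0·0 + 0·3
  = -2 + 0 + 0
  = -2
Equation: x = -2

x = -2


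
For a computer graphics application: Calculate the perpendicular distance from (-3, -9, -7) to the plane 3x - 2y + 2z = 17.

distance = |a·x₀ + b·y₀ + c·z₀ - d| / √(a² + b² + c²)
  = |3·(-3) + (-2)·(-9) + 2·(-7) - 17| / √(3² + (-2)² + 2²)
  = |-9 + 18 - 14 - 17| / √(9 + 4 + 4)
  = |-22| / √17
  = 22 / 4.123
  ≈ 5.336

5.336


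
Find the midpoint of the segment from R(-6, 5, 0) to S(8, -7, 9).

M = ((x₁+x₂)/2, (y₁+y₂)/2, (z₁+z₂)/2)
  = ((-6 + 8)/2, (5 - 7)/2, (0 + 9)/2)
  = (2/2, -2/2, 9/2)
  = (1, -1, 4.5)

(1, -1, 4.5)


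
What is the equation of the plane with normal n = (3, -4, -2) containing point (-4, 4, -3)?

The plane through P with normal n = (a, b, c) satisfies n·(r - P) = 0,
i.e. ax + by + cz = a·x₀ + b·y₀ + c·z₀.
d = 3·(-4) + (-4)·4 + (-2)·(-3)
  = -12 - 16 + 6
  = -22
Equation: 3x - 4y - 2z = -22

3x - 4y - 2z = -22


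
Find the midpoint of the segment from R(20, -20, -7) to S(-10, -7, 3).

M = ((x₁+x₂)/2, (y₁+y₂)/2, (z₁+z₂)/2)
  = ((20 - 10)/2, (-20 - 7)/2, (-7 + 3)/2)
  = (10/2, -27/2, -4/2)
  = (5, -13.5, -2)

(5, -13.5, -2)


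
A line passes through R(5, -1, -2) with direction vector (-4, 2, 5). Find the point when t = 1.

P(t) = R + t·d
  = (5 + (-4)·1, -1 + 2·1, -2 + 5·1)
  = (5 - 4, -1 + 2, -2 + 5)
  = (1, 1, 3)

(1, 1, 3)


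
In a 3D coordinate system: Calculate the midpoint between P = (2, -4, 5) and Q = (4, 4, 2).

M = ((x₁+x₂)/2, (y₁+y₂)/2, (z₁+z₂)/2)
  = ((2 + 4)/2, (-4 + 4)/2, (5 + 2)/2)
  = (6/2, 0/2, 7/2)
  = (3, 0, 3.5)

(3, 0, 3.5)


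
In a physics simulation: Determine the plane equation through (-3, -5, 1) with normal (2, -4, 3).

The plane through P with normal n = (a, b, c) satisfies n·(r - P) = 0,
i.e. ax + by + cz = a·x₀ + b·y₀ + c·z₀.
d = 2·(-3) + (-4)·(-5) + 3·1
  = -6 + 20 + 3
  = 17
Equation: 2x - 4y + 3z = 17

2x - 4y + 3z = 17


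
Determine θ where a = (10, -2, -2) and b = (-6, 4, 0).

a·b = 10·(-6) + (-2)·4 + (-2)·0 = -60 - 8 + 0 = -68
|a| = √(10² + (-2)² + (-2)²) = √108 ≈ 10.39
|b| = √((-6)² + 4² + 0²) = √52 ≈ 7.211
cos θ = (a·b)/(|a||b|) = -68/(10.39·7.211) ≈ -0.9074
θ = arccos(-0.9074) ≈ 155.1°

155.1°


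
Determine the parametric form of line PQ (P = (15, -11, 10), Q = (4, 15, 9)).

Direction vector d = Q - P = (4 - 15, 15 + 11, 9 - 10) = (-11, 26, -1)
Parametric form r = P + t·d:
x = 15 - 11t, y = -11 + 26t, z = 10 - t

x = 15 - 11t, y = -11 + 26t, z = 10 - t


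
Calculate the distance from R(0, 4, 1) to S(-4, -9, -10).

d = √[(x₂-x₁)² + (y₂-y₁)² + (z₂-z₁)²]
  = √[(-4)² + (-13)² + (-11)²]
  = √[16 + 169 + 121]
  = √306
  ≈ 17.49

17.49


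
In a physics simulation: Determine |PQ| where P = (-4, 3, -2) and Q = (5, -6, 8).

d = √[(x₂-x₁)² + (y₂-y₁)² + (z₂-z₁)²]
  = √[9² + (-9)² + 10²]
  = √[81 + 81 + 100]
  = √262
  ≈ 16.19

16.19


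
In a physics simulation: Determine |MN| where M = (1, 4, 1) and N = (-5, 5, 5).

d = √[(x₂-x₁)² + (y₂-y₁)² + (z₂-z₁)²]
  = √[(-6)² + 1² + 4²]
  = √[36 + 1 + 16]
  = √53
  ≈ 7.28

7.28


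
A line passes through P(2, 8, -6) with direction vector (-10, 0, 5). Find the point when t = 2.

P(t) = P + t·d
  = (2 + (-10)·2, 8 + 0·2, -6 + 5·2)
  = (2 - 20, 8 + 0, -6 + 10)
  = (-18, 8, 4)

(-18, 8, 4)


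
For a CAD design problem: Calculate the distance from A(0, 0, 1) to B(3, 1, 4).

d = √[(x₂-x₁)² + (y₂-y₁)² + (z₂-z₁)²]
  = √[3² + 1² + 3²]
  = √[9 + 1 + 9]
  = √19
  ≈ 4.359

4.359


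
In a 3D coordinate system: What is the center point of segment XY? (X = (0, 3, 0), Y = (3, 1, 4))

M = ((x₁+x₂)/2, (y₁+y₂)/2, (z₁+z₂)/2)
  = ((0 + 3)/2, (3 + 1)/2, (0 + 4)/2)
  = (3/2, 4/2, 4/2)
  = (1.5, 2, 2)

(1.5, 2, 2)


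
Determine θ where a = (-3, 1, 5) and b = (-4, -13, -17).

a·b = (-3)·(-4) + 1·(-13) + 5·(-17) = 12 - 13 - 85 = -86
|a| = √((-3)² + 1² + 5²) = √35 ≈ 5.916
|b| = √((-4)² + (-13)² + (-17)²) = √474 ≈ 21.77
cos θ = (a·b)/(|a||b|) = -86/(5.916·21.77) ≈ -0.6677
θ = arccos(-0.6677) ≈ 131.9°

131.9°


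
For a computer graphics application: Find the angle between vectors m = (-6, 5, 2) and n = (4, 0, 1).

m·n = (-6)·4 + 5·0 + 2·1 = -24 + 0 + 2 = -22
|m| = √((-6)² + 5² + 2²) = √65 ≈ 8.062
|n| = √(4² + 0² + 1²) = √17 ≈ 4.123
cos θ = (m·n)/(|m||n|) = -22/(8.062·4.123) ≈ -0.6618
θ = arccos(-0.6618) ≈ 131.4°

131.4°


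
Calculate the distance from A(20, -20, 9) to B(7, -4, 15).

d = √[(x₂-x₁)² + (y₂-y₁)² + (z₂-z₁)²]
  = √[(-13)² + 16² + 6²]
  = √[169 + 256 + 36]
  = √461
  ≈ 21.47

21.47


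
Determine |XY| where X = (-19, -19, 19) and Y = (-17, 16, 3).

d = √[(x₂-x₁)² + (y₂-y₁)² + (z₂-z₁)²]
  = √[2² + 35² + (-16)²]
  = √[4 + 1225 + 256]
  = √1485
  ≈ 38.54

38.54


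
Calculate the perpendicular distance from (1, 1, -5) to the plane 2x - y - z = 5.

distance = |a·x₀ + b·y₀ + c·z₀ - d| / √(a² + b² + c²)
  = |2·1 + (-1)·1 + (-1)·(-5) - 5| / √(2² + (-1)² + (-1)²)
  = |2 - 1 + 5 - 5| / √(4 + 1 + 1)
  = |1| / √6
  = 1 / 2.449
  ≈ 0.4082

0.4082


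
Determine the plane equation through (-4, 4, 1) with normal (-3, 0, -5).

The plane through P with normal n = (a, b, c) satisfies n·(r - P) = 0,
i.e. ax + by + cz = a·x₀ + b·y₀ + c·z₀.
d = (-3)·(-4) + 0·4 + (-5)·1
  = 12 + 0 - 5
  = 7
Equation: -3x - 5z = 7

-3x - 5z = 7


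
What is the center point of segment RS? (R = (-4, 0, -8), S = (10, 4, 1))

M = ((x₁+x₂)/2, (y₁+y₂)/2, (z₁+z₂)/2)
  = ((-4 + 10)/2, (0 + 4)/2, (-8 + 1)/2)
  = (6/2, 4/2, -7/2)
  = (3, 2, -3.5)

(3, 2, -3.5)


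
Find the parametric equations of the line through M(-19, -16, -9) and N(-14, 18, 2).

Direction vector d = N - M = (-14 + 19, 18 + 16, 2 + 9) = (5, 34, 11)
Parametric form r = M + t·d:
x = -19 + 5t, y = -16 + 34t, z = -9 + 11t

x = -19 + 5t, y = -16 + 34t, z = -9 + 11t


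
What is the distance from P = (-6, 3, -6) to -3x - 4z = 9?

distance = |a·x₀ + b·y₀ + c·z₀ - d| / √(a² + b² + c²)
  = |(-3)·(-6) + 0·3 + (-4)·(-6) - 9| / √((-3)² + 0² + (-4)²)
  = |18 + 0 + 24 - 9| / √(9 + 0 + 16)
  = |33| / √25
  = 33 / 5
  ≈ 6.6

6.6


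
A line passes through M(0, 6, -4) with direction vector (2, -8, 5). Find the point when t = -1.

P(t) = M + t·d
  = (0 + 2·(-1), 6 + (-8)·(-1), -4 + 5·(-1))
  = (0 - 2, 6 + 8, -4 - 5)
  = (-2, 14, -9)

(-2, 14, -9)


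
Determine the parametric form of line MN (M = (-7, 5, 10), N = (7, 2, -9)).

Direction vector d = N - M = (7 + 7, 2 - 5, -9 - 10) = (14, -3, -19)
Parametric form r = M + t·d:
x = -7 + 14t, y = 5 - 3t, z = 10 - 19t

x = -7 + 14t, y = 5 - 3t, z = 10 - 19t


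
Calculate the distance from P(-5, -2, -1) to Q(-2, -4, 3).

d = √[(x₂-x₁)² + (y₂-y₁)² + (z₂-z₁)²]
  = √[3² + (-2)² + 4²]
  = √[9 + 4 + 16]
  = √29
  ≈ 5.385

5.385


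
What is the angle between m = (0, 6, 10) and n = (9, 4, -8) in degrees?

m·n = 0·9 + 6·4 + 10·(-8) = 0 + 24 - 80 = -56
|m| = √(0² + 6² + 10²) = √136 ≈ 11.66
|n| = √(9² + 4² + (-8)²) = √161 ≈ 12.69
cos θ = (m·n)/(|m||n|) = -56/(11.66·12.69) ≈ -0.3784
θ = arccos(-0.3784) ≈ 112.2°

112.2°


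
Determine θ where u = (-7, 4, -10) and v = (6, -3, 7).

u·v = (-7)·6 + 4·(-3) + (-10)·7 = -42 - 12 - 70 = -124
|u| = √((-7)² + 4² + (-10)²) = √165 ≈ 12.85
|v| = √(6² + (-3)² + 7²) = √94 ≈ 9.695
cos θ = (u·v)/(|u||v|) = -124/(12.85·9.695) ≈ -0.9957
θ = arccos(-0.9957) ≈ 174.7°

174.7°


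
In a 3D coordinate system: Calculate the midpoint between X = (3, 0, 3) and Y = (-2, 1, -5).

M = ((x₁+x₂)/2, (y₁+y₂)/2, (z₁+z₂)/2)
  = ((3 - 2)/2, (0 + 1)/2, (3 - 5)/2)
  = (1/2, 1/2, -2/2)
  = (0.5, 0.5, -1)

(0.5, 0.5, -1)


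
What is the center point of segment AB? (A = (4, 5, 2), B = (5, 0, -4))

M = ((x₁+x₂)/2, (y₁+y₂)/2, (z₁+z₂)/2)
  = ((4 + 5)/2, (5 + 0)/2, (2 - 4)/2)
  = (9/2, 5/2, -2/2)
  = (4.5, 2.5, -1)

(4.5, 2.5, -1)


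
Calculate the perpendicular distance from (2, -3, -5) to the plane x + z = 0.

distance = |a·x₀ + b·y₀ + c·z₀ - d| / √(a² + b² + c²)
  = |1·2 + 0·(-3) + 1·(-5) - 0| / √(1² + 0² + 1²)
  = |2 + 0 - 5 + 0| / √(1 + 0 + 1)
  = |-3| / √2
  = 3 / 1.414
  ≈ 2.121

2.121


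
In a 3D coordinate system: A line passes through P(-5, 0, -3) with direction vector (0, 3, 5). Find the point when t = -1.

P(t) = P + t·d
  = (-5 + 0·(-1), 0 + 3·(-1), -3 + 5·(-1))
  = (-5 + 0, 0 - 3, -3 - 5)
  = (-5, -3, -8)

(-5, -3, -8)


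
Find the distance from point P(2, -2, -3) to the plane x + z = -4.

distance = |a·x₀ + b·y₀ + c·z₀ - d| / √(a² + b² + c²)
  = |1·2 + 0·(-2) + 1·(-3) - (-4)| / √(1² + 0² + 1²)
  = |2 + 0 - 3 + 4| / √(1 + 0 + 1)
  = |3| / √2
  = 3 / 1.414
  ≈ 2.121

2.121


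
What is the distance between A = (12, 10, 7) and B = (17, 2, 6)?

d = √[(x₂-x₁)² + (y₂-y₁)² + (z₂-z₁)²]
  = √[5² + (-8)² + (-1)²]
  = √[25 + 64 + 1]
  = √90
  ≈ 9.487

9.487


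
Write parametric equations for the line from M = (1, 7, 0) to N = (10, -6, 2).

Direction vector d = N - M = (10 - 1, -6 - 7, 2 + 0) = (9, -13, 2)
Parametric form r = M + t·d:
x = 1 + 9t, y = 7 - 13t, z = 0 + 2t

x = 1 + 9t, y = 7 - 13t, z = 0 + 2t


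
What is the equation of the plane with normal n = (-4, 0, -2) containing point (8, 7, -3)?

The plane through P with normal n = (a, b, c) satisfies n·(r - P) = 0,
i.e. ax + by + cz = a·x₀ + b·y₀ + c·z₀.
d = (-4)·8 + 0·7 + (-2)·(-3)
  = -32 + 0 + 6
  = -26
Equation: -4x - 2z = -26

-4x - 2z = -26


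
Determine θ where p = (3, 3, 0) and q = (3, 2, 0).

p·q = 3·3 + 3·2 + 0·0 = 9 + 6 + 0 = 15
|p| = √(3² + 3² + 0²) = √18 ≈ 4.243
|q| = √(3² + 2² + 0²) = √13 ≈ 3.606
cos θ = (p·q)/(|p||q|) = 15/(4.243·3.606) ≈ 0.9806
θ = arccos(0.9806) ≈ 11.31°

11.31°


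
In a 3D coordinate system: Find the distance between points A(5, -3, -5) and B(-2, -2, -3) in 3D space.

d = √[(x₂-x₁)² + (y₂-y₁)² + (z₂-z₁)²]
  = √[(-7)² + 1² + 2²]
  = √[49 + 1 + 4]
  = √54
  ≈ 7.348

7.348


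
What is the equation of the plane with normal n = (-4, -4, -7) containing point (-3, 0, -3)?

The plane through P with normal n = (a, b, c) satisfies n·(r - P) = 0,
i.e. ax + by + cz = a·x₀ + b·y₀ + c·z₀.
d = (-4)·(-3) + (-4)·0 + (-7)·(-3)
  = 12 + 0 + 21
  = 33
Equation: -4x - 4y - 7z = 33

-4x - 4y - 7z = 33


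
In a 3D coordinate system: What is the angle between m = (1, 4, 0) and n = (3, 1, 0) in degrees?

m·n = 1·3 + 4·1 + 0·0 = 3 + 4 + 0 = 7
|m| = √(1² + 4² + 0²) = √17 ≈ 4.123
|n| = √(3² + 1² + 0²) = √10 ≈ 3.162
cos θ = (m·n)/(|m||n|) = 7/(4.123·3.162) ≈ 0.5369
θ = arccos(0.5369) ≈ 57.53°

57.53°


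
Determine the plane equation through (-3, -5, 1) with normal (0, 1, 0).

The plane through P with normal n = (a, b, c) satisfies n·(r - P) = 0,
i.e. ax + by + cz = a·x₀ + b·y₀ + c·z₀.
d = 0·(-3) + 1·(-5) + 0·1
  = 0 - 5 + 0
  = -5
Equation: y = -5

y = -5


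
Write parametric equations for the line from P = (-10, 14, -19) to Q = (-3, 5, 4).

Direction vector d = Q - P = (-3 + 10, 5 - 14, 4 + 19) = (7, -9, 23)
Parametric form r = P + t·d:
x = -10 + 7t, y = 14 - 9t, z = -19 + 23t

x = -10 + 7t, y = 14 - 9t, z = -19 + 23t


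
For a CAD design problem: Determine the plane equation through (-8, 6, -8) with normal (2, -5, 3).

The plane through P with normal n = (a, b, c) satisfies n·(r - P) = 0,
i.e. ax + by + cz = a·x₀ + b·y₀ + c·z₀.
d = 2·(-8) + (-5)·6 + 3·(-8)
  = -16 - 30 - 24
  = -70
Equation: 2x - 5y + 3z = -70

2x - 5y + 3z = -70


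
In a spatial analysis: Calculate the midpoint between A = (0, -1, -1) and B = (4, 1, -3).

M = ((x₁+x₂)/2, (y₁+y₂)/2, (z₁+z₂)/2)
  = ((0 + 4)/2, (-1 + 1)/2, (-1 - 3)/2)
  = (4/2, 0/2, -4/2)
  = (2, 0, -2)

(2, 0, -2)


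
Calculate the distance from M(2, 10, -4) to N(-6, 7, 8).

d = √[(x₂-x₁)² + (y₂-y₁)² + (z₂-z₁)²]
  = √[(-8)² + (-3)² + 12²]
  = √[64 + 9 + 144]
  = √217
  ≈ 14.73

14.73


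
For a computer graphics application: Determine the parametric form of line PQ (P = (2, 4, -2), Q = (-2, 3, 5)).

Direction vector d = Q - P = (-2 - 2, 3 - 4, 5 + 2) = (-4, -1, 7)
Parametric form r = P + t·d:
x = 2 - 4t, y = 4 - t, z = -2 + 7t

x = 2 - 4t, y = 4 - t, z = -2 + 7t


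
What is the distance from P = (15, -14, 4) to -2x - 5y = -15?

distance = |a·x₀ + b·y₀ + c·z₀ - d| / √(a² + b² + c²)
  = |(-2)·15 + (-5)·(-14) + 0·4 - (-15)| / √((-2)² + (-5)² + 0²)
  = |-30 + 70 + 0 + 15| / √(4 + 25 + 0)
  = |55| / √29
  = 55 / 5.385
  ≈ 10.21

10.21


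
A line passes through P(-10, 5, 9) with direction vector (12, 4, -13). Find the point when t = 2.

P(t) = P + t·d
  = (-10 + 12·2, 5 + 4·2, 9 + (-13)·2)
  = (-10 + 24, 5 + 8, 9 - 26)
  = (14, 13, -17)

(14, 13, -17)


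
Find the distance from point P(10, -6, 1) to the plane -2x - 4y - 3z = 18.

distance = |a·x₀ + b·y₀ + c·z₀ - d| / √(a² + b² + c²)
  = |(-2)·10 + (-4)·(-6) + (-3)·1 - 18| / √((-2)² + (-4)² + (-3)²)
  = |-20 + 24 - 3 - 18| / √(4 + 16 + 9)
  = |-17| / √29
  = 17 / 5.385
  ≈ 3.157

3.157


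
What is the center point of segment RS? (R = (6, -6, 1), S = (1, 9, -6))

M = ((x₁+x₂)/2, (y₁+y₂)/2, (z₁+z₂)/2)
  = ((6 + 1)/2, (-6 + 9)/2, (1 - 6)/2)
  = (7/2, 3/2, -5/2)
  = (3.5, 1.5, -2.5)

(3.5, 1.5, -2.5)


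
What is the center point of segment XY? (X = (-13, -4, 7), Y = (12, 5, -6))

M = ((x₁+x₂)/2, (y₁+y₂)/2, (z₁+z₂)/2)
  = ((-13 + 12)/2, (-4 + 5)/2, (7 - 6)/2)
  = (-1/2, 1/2, 1/2)
  = (-0.5, 0.5, 0.5)

(-0.5, 0.5, 0.5)


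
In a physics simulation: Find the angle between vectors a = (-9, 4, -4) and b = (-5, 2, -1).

a·b = (-9)·(-5) + 4·2 + (-4)·(-1) = 45 + 8 + 4 = 57
|a| = √((-9)² + 4² + (-4)²) = √113 ≈ 10.63
|b| = √((-5)² + 2² + (-1)²) = √30 ≈ 5.477
cos θ = (a·b)/(|a||b|) = 57/(10.63·5.477) ≈ 0.979
θ = arccos(0.979) ≈ 11.77°

11.77°


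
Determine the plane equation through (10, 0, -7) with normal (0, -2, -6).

The plane through P with normal n = (a, b, c) satisfies n·(r - P) = 0,
i.e. ax + by + cz = a·x₀ + b·y₀ + c·z₀.
d = 0·10 + (-2)·0 + (-6)·(-7)
  = 0 + 0 + 42
  = 42
Equation: -2y - 6z = 42

-2y - 6z = 42


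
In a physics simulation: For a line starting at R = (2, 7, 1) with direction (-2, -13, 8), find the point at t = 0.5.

P(t) = R + t·d
  = (2 + (-2)·0.5, 7 + (-13)·0.5, 1 + 8·0.5)
  = (2 - 1, 7 - 6.5, 1 + 4)
  = (1, 0.5, 5)

(1, 0.5, 5)


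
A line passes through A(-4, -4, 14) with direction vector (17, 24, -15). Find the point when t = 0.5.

P(t) = A + t·d
  = (-4 + 17·0.5, -4 + 24·0.5, 14 + (-15)·0.5)
  = (-4 + 8.5, -4 + 12, 14 - 7.5)
  = (4.5, 8, 6.5)

(4.5, 8, 6.5)


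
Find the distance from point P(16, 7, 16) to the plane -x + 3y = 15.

distance = |a·x₀ + b·y₀ + c·z₀ - d| / √(a² + b² + c²)
  = |(-1)·16 + 3·7 + 0·16 - 15| / √((-1)² + 3² + 0²)
  = |-16 + 21 + 0 - 15| / √(1 + 9 + 0)
  = |-10| / √10
  = 10 / 3.162
  ≈ 3.162

3.162


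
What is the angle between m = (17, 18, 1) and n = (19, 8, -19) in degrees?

m·n = 17·19 + 18·8 + 1·(-19) = 323 + 144 - 19 = 448
|m| = √(17² + 18² + 1²) = √614 ≈ 24.78
|n| = √(19² + 8² + (-19)²) = √786 ≈ 28.04
cos θ = (m·n)/(|m||n|) = 448/(24.78·28.04) ≈ 0.6449
θ = arccos(0.6449) ≈ 49.84°

49.84°


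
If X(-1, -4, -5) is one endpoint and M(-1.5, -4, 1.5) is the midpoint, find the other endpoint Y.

Y = 2M - X
  = (2·(-1.5) - (-1), 2·(-4) - (-4), 2·1.5 - (-5))
  = (-3 + 1, -8 + 4, 3 + 5)
  = (-2, -4, 8)

(-2, -4, 8)


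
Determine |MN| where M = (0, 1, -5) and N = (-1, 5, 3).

d = √[(x₂-x₁)² + (y₂-y₁)² + (z₂-z₁)²]
  = √[(-1)² + 4² + 8²]
  = √[1 + 16 + 64]
  = √81
  ≈ 9

9


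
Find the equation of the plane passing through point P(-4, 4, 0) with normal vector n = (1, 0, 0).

The plane through P with normal n = (a, b, c) satisfies n·(r - P) = 0,
i.e. ax + by + cz = a·x₀ + b·y₀ + c·z₀.
d = 1·(-4) + 0·4 + 0·0
  = -4 + 0 + 0
  = -4
Equation: x = -4

x = -4


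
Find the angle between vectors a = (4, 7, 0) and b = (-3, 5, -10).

a·b = 4·(-3) + 7·5 + 0·(-10) = -12 + 35 + 0 = 23
|a| = √(4² + 7² + 0²) = √65 ≈ 8.062
|b| = √((-3)² + 5² + (-10)²) = √134 ≈ 11.58
cos θ = (a·b)/(|a||b|) = 23/(8.062·11.58) ≈ 0.2464
θ = arccos(0.2464) ≈ 75.73°

75.73°


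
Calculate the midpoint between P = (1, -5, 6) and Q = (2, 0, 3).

M = ((x₁+x₂)/2, (y₁+y₂)/2, (z₁+z₂)/2)
  = ((1 + 2)/2, (-5 + 0)/2, (6 + 3)/2)
  = (3/2, -5/2, 9/2)
  = (1.5, -2.5, 4.5)

(1.5, -2.5, 4.5)


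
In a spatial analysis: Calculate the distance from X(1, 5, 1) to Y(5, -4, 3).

d = √[(x₂-x₁)² + (y₂-y₁)² + (z₂-z₁)²]
  = √[4² + (-9)² + 2²]
  = √[16 + 81 + 4]
  = √101
  ≈ 10.05

10.05
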